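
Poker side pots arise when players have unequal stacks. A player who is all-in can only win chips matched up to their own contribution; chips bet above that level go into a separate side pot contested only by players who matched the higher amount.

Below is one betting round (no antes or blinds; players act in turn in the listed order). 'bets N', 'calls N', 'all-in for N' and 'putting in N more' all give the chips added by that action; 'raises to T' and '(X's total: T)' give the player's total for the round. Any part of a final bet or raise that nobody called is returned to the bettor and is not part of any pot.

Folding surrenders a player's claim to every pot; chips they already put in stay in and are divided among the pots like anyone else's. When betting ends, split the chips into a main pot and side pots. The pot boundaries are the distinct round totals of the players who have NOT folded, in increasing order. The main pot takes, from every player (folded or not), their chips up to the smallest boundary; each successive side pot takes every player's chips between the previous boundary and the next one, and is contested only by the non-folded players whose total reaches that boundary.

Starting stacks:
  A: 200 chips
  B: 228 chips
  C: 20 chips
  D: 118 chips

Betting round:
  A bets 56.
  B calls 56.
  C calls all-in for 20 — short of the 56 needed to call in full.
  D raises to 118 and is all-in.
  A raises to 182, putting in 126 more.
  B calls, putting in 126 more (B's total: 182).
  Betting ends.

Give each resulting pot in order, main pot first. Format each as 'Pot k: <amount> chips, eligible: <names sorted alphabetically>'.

Contributions: A=182, B=182, C=20, D=118
Pot levels (distinct totals of non-folded players): 20, 118, 182
Layer 1-20: 20 each from A, B, C, D = 20*4 = 80 chips; eligible A, B, C, D
Layer 21-118: 98 each from A, B, D = 98*3 = 294 chips; eligible A, B, D
Layer 119-182: 64 each from A, B = 64*2 = 128 chips; eligible A, B

Pot 1: 80 chips, eligible: A, B, C, D
Pot 2: 294 chips, eligible: A, B, D
Pot 3: 128 chips, eligible: A, B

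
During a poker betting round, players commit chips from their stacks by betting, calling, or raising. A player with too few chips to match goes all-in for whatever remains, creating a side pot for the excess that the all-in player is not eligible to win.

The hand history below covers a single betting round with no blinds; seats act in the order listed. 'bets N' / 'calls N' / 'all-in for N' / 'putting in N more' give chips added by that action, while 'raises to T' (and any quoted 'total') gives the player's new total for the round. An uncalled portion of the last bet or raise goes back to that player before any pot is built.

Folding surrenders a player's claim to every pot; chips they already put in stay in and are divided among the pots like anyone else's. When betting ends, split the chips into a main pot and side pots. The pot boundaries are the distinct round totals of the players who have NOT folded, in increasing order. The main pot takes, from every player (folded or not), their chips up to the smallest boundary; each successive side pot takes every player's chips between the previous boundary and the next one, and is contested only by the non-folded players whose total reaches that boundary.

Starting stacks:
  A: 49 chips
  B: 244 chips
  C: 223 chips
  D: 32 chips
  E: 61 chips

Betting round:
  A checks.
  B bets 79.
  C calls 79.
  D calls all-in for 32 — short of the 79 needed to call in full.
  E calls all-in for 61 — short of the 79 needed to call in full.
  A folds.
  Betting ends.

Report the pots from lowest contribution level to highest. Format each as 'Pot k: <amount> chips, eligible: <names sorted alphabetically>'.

Contributions: B=79, C=79, D=32, E=61
Folded: A
Pot levels (distinct totals of non-folded players): 32, 61, 79
Layer 1-32: 32 each from B, C, D, E = 32*4 = 128 chips; eligible B, C, D, E
Layer 33-61: 29 each from B, C, E = 29*3 = 87 chips; eligible B, C, E
Layer 62-79: 18 each from B, C = 18*2 = 36 chips; eligible B, C

Pot 1: 128 chips, eligible: B, C, D, E
Pot 2: 87 chips, eligible: B, C, E
Pot 3: 36 chips, eligible: B, C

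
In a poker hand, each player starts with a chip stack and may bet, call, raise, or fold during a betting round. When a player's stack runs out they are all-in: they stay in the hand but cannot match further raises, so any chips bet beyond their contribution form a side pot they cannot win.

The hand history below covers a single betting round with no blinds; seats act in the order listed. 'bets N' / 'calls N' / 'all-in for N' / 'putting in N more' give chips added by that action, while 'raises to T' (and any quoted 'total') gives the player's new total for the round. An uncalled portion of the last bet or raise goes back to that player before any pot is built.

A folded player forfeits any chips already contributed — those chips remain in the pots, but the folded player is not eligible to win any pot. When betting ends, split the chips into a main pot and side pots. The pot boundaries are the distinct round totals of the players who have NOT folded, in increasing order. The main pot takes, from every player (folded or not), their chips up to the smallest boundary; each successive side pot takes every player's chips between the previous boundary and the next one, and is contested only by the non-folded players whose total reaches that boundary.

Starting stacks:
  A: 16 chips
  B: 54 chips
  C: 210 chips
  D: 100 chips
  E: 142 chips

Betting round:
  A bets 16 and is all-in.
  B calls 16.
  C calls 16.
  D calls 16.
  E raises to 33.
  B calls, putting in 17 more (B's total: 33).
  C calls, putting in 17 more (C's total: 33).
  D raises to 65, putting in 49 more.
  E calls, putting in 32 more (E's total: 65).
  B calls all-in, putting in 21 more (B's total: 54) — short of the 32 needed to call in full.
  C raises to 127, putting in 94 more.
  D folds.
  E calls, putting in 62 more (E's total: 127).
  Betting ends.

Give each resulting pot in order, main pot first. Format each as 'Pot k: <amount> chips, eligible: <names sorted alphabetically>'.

Pot 1: 80 chips, eligible: A, B, C, E
Pot 2: 152 chips, eligible: B, C, E
Pot 3: 157 chips, eligible: C, E

Derivation:
Contributions: A=16, B=54, C=127, D=65, E=127
Folded: D
Pot levels (distinct totals of non-folded players): 16, 54, 127
Layer 1-16: 16 each from A, B, C, D, E = 16*5 = 80 chips; eligible A, B, C, E
Layer 17-54: 38 each from B, C, D, E = 38*4 = 152 chips; eligible B, C, E
Layer 55-127: C 73 + D 11 + E 73 = 157 chips; eligible C, E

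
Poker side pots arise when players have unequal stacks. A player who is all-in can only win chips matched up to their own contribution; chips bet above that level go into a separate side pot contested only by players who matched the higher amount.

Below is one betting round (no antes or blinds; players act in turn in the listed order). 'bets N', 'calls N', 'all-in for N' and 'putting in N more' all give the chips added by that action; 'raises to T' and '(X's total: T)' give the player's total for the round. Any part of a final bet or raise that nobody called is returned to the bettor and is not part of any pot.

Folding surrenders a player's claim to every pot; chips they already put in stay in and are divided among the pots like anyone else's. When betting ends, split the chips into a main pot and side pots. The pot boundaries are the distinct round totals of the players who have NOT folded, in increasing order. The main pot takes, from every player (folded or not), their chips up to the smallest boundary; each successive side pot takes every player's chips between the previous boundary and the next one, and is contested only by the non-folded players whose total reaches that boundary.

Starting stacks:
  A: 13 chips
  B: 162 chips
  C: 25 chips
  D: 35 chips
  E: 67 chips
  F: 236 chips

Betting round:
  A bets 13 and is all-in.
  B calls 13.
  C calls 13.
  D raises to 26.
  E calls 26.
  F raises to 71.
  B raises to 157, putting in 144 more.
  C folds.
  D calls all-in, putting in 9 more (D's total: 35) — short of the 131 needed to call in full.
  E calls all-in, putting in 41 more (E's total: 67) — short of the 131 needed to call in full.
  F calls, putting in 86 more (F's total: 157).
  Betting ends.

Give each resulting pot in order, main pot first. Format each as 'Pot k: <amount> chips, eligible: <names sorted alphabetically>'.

Pot 1: 78 chips, eligible: A, B, D, E, F
Pot 2: 88 chips, eligible: B, D, E, F
Pot 3: 96 chips, eligible: B, E, F
Pot 4: 180 chips, eligible: B, F

Derivation:
Contributions: A=13, B=157, C=13, D=35, E=67, F=157
Folded: C
Pot levels (distinct totals of non-folded players): 13, 35, 67, 157
Layer 1-13: 13 each from A, B, C, D, E, F = 13*6 = 78 chips; eligible A, B, D, E, F
Layer 14-35: 22 each from B, D, E, F = 22*4 = 88 chips; eligible B, D, E, F
Layer 36-67: 32 each from B, E, F = 32*3 = 96 chips; eligible B, E, F
Layer 68-157: 90 each from B, F = 90*2 = 180 chips; eligible B, F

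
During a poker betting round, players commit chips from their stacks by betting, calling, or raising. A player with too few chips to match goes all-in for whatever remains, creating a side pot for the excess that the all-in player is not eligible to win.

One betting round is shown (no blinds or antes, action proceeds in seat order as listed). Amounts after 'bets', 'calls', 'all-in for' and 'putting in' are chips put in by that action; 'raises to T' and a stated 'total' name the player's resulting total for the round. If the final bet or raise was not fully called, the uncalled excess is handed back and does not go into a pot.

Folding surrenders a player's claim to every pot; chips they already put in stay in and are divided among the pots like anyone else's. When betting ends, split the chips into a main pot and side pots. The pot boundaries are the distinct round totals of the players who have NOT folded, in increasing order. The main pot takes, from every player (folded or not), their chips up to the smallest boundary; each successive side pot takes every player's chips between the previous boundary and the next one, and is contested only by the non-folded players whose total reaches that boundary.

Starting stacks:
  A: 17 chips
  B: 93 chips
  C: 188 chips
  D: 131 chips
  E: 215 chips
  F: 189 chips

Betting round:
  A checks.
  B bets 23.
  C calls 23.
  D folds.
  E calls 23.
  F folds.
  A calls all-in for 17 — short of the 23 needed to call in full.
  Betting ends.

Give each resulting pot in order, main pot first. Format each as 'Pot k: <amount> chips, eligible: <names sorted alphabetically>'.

Contributions: A=17, B=23, C=23, E=23
Folded: D, F
Pot levels (distinct totals of non-folded players): 17, 23
Layer 1-17: 17 each from A, B, C, E = 17*4 = 68 chips; eligible A, B, C, E
Layer 18-23: 6 each from B, C, E = 6*3 = 18 chips; eligible B, C, E

Pot 1: 68 chips, eligible: A, B, C, E
Pot 2: 18 chips, eligible: B, C, E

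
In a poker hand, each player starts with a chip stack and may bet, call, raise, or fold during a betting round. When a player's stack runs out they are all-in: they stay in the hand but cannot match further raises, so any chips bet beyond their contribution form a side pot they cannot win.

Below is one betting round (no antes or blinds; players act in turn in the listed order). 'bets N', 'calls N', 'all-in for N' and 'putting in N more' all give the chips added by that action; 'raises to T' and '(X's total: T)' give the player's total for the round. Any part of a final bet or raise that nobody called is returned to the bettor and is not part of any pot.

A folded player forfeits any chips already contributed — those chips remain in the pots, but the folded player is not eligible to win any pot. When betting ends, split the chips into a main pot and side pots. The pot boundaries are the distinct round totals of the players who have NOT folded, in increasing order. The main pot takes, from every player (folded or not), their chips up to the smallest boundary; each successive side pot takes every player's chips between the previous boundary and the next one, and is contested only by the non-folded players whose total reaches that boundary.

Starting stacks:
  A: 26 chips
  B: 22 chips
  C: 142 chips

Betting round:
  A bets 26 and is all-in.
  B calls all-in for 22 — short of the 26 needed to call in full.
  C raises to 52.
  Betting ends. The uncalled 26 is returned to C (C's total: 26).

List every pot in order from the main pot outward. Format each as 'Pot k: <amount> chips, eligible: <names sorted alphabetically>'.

Contributions (after 26 returned to C): A=26, B=22, C=26
Pot levels (distinct totals of non-folded players): 22, 26
Layer 1-22: 22 each from A, B, C = 22*3 = 66 chips; eligible A, B, C
Layer 23-26: 4 each from A, C = 4*2 = 8 chips; eligible A, C

Pot 1: 66 chips, eligible: A, B, C
Pot 2: 8 chips, eligible: A, C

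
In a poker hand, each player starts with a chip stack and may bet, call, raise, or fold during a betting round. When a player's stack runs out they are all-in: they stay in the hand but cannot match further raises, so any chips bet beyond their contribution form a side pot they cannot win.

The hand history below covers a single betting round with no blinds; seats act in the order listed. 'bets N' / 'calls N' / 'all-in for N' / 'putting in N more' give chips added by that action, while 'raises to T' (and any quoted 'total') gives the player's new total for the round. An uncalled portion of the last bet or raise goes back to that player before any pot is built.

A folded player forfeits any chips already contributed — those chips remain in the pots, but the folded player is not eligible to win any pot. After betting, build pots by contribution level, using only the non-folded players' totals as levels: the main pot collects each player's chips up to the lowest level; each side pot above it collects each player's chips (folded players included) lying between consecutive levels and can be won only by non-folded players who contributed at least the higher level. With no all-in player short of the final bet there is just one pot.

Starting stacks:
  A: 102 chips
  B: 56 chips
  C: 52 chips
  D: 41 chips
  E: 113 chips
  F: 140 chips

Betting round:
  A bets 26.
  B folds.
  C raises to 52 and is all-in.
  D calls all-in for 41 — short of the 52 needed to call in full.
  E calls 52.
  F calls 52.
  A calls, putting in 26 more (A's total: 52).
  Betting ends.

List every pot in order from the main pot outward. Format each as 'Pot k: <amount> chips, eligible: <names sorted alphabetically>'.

Pot 1: 205 chips, eligible: A, C, D, E, F
Pot 2: 44 chips, eligible: A, C, E, F

Derivation:
Contributions: A=52, C=52, D=41, E=52, F=52
Folded: B
Pot levels (distinct totals of non-folded players): 41, 52
Layer 1-41: 41 each from A, C, D, E, F = 41*5 = 205 chips; eligible A, C, D, E, F
Layer 42-52: 11 each from A, C, E, F = 11*4 = 44 chips; eligible A, C, E, F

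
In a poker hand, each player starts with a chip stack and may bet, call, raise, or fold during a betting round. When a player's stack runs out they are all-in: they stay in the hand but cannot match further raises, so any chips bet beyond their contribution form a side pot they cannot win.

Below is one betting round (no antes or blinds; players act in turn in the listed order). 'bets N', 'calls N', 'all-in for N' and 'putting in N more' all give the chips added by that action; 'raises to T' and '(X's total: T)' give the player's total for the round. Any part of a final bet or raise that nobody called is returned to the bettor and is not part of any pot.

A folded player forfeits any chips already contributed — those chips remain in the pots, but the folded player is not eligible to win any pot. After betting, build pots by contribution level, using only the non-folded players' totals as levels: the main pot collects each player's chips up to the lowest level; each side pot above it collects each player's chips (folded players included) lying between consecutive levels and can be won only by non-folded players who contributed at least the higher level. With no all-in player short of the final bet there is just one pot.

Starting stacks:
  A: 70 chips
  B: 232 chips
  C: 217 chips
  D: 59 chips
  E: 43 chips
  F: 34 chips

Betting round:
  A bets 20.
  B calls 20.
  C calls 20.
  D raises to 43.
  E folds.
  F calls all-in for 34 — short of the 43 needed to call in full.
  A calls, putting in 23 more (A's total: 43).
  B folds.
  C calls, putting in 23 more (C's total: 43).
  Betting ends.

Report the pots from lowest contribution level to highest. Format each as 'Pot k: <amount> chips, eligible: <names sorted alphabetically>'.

Pot 1: 156 chips, eligible: A, C, D, F
Pot 2: 27 chips, eligible: A, C, D

Derivation:
Contributions: A=43, B=20, C=43, D=43, F=34
Folded: B, E
Pot levels (distinct totals of non-folded players): 34, 43
Layer 1-34: A 34 + B 20 + C 34 + D 34 + F 34 = 156 chips; eligible A, C, D, F
Layer 35-43: 9 each from A, C, D = 9*3 = 27 chips; eligible A, C, D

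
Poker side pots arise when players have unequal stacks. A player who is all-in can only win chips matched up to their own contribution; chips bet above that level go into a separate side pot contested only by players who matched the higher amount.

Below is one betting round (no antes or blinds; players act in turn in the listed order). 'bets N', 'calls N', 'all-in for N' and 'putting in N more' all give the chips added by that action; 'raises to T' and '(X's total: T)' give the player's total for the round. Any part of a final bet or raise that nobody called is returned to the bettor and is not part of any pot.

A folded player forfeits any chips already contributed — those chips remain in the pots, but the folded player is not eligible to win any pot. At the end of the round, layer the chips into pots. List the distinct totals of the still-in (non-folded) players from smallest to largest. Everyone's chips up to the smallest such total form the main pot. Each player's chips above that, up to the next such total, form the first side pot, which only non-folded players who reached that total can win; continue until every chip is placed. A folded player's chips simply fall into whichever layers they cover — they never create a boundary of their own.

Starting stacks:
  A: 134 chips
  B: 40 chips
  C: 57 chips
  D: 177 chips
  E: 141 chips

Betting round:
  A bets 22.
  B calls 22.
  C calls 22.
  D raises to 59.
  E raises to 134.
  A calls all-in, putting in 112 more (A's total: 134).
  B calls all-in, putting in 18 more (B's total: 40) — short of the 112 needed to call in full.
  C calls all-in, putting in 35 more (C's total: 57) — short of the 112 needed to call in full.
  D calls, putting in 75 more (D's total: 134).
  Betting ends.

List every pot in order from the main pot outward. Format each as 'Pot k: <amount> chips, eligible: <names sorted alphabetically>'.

Contributions: A=134, B=40, C=57, D=134, E=134
Pot levels (distinct totals of non-folded players): 40, 57, 134
Layer 1-40: 40 each from A, B, C, D, E = 40*5 = 200 chips; eligible A, B, C, D, E
Layer 41-57: 17 each from A, C, D, E = 17*4 = 68 chips; eligible A, C, D, E
Layer 58-134: 77 each from A, D, E = 77*3 = 231 chips; eligible A, D, E

Pot 1: 200 chips, eligible: A, B, C, D, E
Pot 2: 68 chips, eligible: A, C, D, E
Pot 3: 231 chips, eligible: A, D, E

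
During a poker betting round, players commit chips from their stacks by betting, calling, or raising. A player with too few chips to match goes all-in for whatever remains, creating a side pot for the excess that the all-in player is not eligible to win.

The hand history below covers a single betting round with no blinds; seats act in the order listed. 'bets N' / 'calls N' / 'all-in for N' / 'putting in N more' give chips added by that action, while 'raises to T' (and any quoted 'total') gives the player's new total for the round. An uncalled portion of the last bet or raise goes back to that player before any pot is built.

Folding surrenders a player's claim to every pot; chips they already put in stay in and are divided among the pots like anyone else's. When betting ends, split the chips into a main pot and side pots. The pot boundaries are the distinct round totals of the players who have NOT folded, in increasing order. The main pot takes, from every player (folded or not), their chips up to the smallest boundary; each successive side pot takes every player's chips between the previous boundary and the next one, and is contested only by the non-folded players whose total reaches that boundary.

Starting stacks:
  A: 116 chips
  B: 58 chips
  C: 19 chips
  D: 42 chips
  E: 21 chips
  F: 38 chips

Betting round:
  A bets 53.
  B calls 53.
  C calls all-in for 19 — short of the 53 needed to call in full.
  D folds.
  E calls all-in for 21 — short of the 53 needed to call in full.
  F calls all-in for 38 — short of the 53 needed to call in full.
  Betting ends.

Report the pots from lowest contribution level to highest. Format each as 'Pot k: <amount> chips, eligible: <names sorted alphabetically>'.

Pot 1: 95 chips, eligible: A, B, C, E, F
Pot 2: 8 chips, eligible: A, B, E, F
Pot 3: 51 chips, eligible: A, B, F
Pot 4: 30 chips, eligible: A, B

Derivation:
Contributions: A=53, B=53, C=19, E=21, F=38
Folded: D
Pot levels (distinct totals of non-folded players): 19, 21, 38, 53
Layer 1-19: 19 each from A, B, C, E, F = 19*5 = 95 chips; eligible A, B, C, E, F
Layer 20-21: 2 each from A, B, E, F = 2*4 = 8 chips; eligible A, B, E, F
Layer 22-38: 17 each from A, B, F = 17*3 = 51 chips; eligible A, B, F
Layer 39-53: 15 each from A, B = 15*2 = 30 chips; eligible A, B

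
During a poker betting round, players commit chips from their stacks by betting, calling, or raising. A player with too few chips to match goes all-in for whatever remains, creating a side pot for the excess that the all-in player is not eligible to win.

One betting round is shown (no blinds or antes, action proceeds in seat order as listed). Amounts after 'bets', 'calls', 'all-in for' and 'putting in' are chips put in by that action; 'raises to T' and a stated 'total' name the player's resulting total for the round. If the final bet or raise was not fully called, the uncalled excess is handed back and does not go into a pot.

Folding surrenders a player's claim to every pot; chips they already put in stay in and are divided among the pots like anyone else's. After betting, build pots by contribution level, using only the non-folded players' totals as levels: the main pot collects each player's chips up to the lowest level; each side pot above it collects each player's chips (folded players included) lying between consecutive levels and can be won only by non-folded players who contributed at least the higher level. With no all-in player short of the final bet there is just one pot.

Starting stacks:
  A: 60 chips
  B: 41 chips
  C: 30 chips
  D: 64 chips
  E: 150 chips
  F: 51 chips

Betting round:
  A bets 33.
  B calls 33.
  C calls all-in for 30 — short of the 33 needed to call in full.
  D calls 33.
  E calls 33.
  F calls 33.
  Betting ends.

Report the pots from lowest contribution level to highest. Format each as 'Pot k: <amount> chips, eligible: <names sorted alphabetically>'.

Pot 1: 180 chips, eligible: A, B, C, D, E, F
Pot 2: 15 chips, eligible: A, B, D, E, F

Derivation:
Contributions: A=33, B=33, C=30, D=33, E=33, F=33
Pot levels (distinct totals of non-folded players): 30, 33
Layer 1-30: 30 each from A, B, C, D, E, F = 30*6 = 180 chips; eligible A, B, C, D, E, F
Layer 31-33: 3 each from A, B, D, E, F = 3*5 = 15 chips; eligible A, B, D, E, F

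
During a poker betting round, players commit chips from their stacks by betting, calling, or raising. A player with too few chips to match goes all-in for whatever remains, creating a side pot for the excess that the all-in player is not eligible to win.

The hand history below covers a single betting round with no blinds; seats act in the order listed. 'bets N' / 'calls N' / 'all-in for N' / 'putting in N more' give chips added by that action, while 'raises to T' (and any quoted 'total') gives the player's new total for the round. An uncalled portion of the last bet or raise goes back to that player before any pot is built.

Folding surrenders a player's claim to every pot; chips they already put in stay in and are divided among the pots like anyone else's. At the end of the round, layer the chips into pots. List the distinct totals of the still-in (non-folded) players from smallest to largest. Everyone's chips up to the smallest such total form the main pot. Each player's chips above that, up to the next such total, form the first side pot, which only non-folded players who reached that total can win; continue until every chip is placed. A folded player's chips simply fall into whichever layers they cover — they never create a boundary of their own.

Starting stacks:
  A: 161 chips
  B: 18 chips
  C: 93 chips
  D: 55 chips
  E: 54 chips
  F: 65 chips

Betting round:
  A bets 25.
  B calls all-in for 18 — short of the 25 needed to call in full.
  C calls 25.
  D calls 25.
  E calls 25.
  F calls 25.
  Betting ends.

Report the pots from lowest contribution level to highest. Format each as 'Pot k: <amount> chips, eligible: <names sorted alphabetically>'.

Pot 1: 108 chips, eligible: A, B, C, D, E, F
Pot 2: 35 chips, eligible: A, C, D, E, F

Derivation:
Contributions: A=25, B=18, C=25, D=25, E=25, F=25
Pot levels (distinct totals of non-folded players): 18, 25
Layer 1-18: 18 each from A, B, C, D, E, F = 18*6 = 108 chips; eligible A, B, C, D, E, F
Layer 19-25: 7 each from A, C, D, E, F = 7*5 = 35 chips; eligible A, C, D, E, F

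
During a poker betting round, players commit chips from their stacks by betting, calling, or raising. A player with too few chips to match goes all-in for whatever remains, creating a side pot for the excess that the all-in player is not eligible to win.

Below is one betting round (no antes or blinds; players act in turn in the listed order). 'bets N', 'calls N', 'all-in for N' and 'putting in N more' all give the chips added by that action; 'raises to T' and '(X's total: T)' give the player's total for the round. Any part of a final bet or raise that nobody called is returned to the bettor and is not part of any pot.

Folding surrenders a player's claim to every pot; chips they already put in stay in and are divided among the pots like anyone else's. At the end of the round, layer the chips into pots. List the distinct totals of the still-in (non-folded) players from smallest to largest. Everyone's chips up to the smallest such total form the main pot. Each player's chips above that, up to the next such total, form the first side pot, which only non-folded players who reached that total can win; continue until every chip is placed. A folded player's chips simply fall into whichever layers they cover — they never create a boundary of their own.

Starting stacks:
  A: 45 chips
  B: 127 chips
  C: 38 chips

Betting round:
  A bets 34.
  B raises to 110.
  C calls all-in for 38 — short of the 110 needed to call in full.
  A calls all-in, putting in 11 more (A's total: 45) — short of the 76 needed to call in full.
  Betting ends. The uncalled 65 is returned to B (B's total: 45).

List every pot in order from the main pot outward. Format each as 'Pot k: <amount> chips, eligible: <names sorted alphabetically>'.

Pot 1: 114 chips, eligible: A, B, C
Pot 2: 14 chips, eligible: A, B

Derivation:
Contributions (after 65 returned to B): A=45, B=45, C=38
Pot levels (distinct totals of non-folded players): 38, 45
Layer 1-38: 38 each from A, B, C = 38*3 = 114 chips; eligible A, B, C
Layer 39-45: 7 each from A, B = 7*2 = 14 chips; eligible A, B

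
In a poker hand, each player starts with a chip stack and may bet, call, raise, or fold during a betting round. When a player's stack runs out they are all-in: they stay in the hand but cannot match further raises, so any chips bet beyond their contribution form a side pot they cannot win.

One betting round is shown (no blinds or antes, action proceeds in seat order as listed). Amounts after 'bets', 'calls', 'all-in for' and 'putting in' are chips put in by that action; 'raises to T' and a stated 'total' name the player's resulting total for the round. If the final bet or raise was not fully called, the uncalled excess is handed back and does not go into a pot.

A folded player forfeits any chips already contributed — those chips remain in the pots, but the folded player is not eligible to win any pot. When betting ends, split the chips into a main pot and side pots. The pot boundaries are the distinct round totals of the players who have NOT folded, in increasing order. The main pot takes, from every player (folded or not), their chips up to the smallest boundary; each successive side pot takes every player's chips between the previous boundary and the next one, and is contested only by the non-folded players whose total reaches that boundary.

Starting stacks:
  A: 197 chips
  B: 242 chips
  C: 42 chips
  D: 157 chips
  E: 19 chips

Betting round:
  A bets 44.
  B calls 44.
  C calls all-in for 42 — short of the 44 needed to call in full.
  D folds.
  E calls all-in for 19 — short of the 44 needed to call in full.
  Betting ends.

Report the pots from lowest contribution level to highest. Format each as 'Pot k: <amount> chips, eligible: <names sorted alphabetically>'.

Contributions: A=44, B=44, C=42, E=19
Folded: D
Pot levels (distinct totals of non-folded players): 19, 42, 44
Layer 1-19: 19 each from A, B, C, E = 19*4 = 76 chips; eligible A, B, C, E
Layer 20-42: 23 each from A, B, C = 23*3 = 69 chips; eligible A, B, C
Layer 43-44: 2 each from A, B = 2*2 = 4 chips; eligible A, B

Pot 1: 76 chips, eligible: A, B, C, E
Pot 2: 69 chips, eligible: A, B, C
Pot 3: 4 chips, eligible: A, B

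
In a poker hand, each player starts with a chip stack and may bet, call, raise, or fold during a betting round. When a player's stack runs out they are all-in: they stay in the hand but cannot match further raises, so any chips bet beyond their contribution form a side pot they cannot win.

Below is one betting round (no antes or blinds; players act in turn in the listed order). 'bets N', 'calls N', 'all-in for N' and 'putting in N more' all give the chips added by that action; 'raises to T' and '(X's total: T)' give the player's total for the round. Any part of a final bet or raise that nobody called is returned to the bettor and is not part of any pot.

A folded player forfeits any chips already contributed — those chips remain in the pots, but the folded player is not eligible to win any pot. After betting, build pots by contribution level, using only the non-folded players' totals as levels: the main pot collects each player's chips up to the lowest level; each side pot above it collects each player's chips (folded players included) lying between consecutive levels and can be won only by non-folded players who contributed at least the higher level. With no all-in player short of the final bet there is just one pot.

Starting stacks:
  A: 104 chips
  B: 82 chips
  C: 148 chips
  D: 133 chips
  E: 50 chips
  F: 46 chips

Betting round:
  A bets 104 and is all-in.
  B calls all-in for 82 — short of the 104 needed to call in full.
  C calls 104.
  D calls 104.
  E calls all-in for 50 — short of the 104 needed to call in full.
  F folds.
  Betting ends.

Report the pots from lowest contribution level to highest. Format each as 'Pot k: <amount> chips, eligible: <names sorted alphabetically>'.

Pot 1: 250 chips, eligible: A, B, C, D, E
Pot 2: 128 chips, eligible: A, B, C, D
Pot 3: 66 chips, eligible: A, C, D

Derivation:
Contributions: A=104, B=82, C=104, D=104, E=50
Folded: F
Pot levels (distinct totals of non-folded players): 50, 82, 104
Layer 1-50: 50 each from A, B, C, D, E = 50*5 = 250 chips; eligible A, B, C, D, E
Layer 51-82: 32 each from A, B, C, D = 32*4 = 128 chips; eligible A, B, C, D
Layer 83-104: 22 each from A, C, D = 22*3 = 66 chips; eligible A, C, D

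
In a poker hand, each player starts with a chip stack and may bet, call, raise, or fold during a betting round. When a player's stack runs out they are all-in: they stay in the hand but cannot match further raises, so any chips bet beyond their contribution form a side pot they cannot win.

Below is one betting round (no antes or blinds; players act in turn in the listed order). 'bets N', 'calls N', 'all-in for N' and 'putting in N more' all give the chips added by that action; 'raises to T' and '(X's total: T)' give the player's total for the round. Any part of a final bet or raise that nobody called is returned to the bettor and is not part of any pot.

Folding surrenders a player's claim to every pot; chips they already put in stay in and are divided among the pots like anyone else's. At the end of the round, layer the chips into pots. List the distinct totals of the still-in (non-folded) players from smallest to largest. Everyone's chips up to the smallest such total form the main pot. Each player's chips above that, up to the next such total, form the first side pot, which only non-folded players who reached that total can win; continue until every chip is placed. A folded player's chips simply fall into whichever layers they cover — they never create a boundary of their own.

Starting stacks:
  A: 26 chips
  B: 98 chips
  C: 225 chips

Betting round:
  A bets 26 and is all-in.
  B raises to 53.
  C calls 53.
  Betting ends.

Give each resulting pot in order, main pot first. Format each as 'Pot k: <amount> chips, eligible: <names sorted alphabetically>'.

Contributions: A=26, B=53, C=53
Pot levels (distinct totals of non-folded players): 26, 53
Layer 1-26: 26 each from A, B, C = 26*3 = 78 chips; eligible A, B, C
Layer 27-53: 27 each from B, C = 27*2 = 54 chips; eligible B, C

Pot 1: 78 chips, eligible: A, B, C
Pot 2: 54 chips, eligible: B, C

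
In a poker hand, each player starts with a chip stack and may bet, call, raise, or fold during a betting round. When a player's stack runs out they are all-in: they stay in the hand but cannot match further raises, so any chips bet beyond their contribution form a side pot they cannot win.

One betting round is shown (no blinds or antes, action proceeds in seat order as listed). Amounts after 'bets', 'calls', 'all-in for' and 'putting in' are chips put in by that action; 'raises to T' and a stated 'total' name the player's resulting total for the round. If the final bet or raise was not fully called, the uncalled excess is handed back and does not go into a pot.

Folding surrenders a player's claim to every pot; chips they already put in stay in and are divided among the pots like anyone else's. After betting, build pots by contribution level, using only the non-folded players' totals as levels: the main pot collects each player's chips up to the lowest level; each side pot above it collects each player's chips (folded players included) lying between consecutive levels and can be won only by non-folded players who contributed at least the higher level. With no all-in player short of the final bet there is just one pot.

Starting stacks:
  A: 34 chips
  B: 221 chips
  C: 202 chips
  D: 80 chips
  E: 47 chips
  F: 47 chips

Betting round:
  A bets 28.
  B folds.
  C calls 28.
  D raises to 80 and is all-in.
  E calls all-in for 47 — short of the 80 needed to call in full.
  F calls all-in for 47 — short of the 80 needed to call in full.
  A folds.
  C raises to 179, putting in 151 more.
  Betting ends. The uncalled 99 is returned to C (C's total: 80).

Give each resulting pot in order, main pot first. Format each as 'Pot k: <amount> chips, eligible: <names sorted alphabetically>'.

Pot 1: 216 chips, eligible: C, D, E, F
Pot 2: 66 chips, eligible: C, D

Derivation:
Contributions (after 99 returned to C): A=28, C=80, D=80, E=47, F=47
Folded: A, B
Pot levels (distinct totals of non-folded players): 47, 80
Layer 1-47: A 28 + C 47 + D 47 + E 47 + F 47 = 216 chips; eligible C, D, E, F
Layer 48-80: 33 each from C, D = 33*2 = 66 chips; eligible C, D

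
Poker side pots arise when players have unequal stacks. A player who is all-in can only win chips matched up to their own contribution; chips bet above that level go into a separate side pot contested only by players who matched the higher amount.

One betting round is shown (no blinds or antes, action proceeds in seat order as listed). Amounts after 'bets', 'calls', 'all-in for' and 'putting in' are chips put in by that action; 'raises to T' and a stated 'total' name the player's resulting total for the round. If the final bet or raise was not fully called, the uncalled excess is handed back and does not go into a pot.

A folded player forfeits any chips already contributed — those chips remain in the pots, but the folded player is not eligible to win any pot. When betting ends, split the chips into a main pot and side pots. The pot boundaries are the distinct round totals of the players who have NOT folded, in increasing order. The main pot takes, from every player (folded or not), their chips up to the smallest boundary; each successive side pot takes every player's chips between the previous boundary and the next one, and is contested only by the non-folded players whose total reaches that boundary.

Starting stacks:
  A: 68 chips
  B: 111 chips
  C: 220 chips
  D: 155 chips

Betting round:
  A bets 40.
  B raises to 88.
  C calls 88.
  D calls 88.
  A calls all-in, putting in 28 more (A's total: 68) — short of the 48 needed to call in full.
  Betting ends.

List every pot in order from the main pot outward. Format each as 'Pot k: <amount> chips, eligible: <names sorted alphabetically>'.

Pot 1: 272 chips, eligible: A, B, C, D
Pot 2: 60 chips, eligible: B, C, D

Derivation:
Contributions: A=68, B=88, C=88, D=88
Pot levels (distinct totals of non-folded players): 68, 88
Layer 1-68: 68 each from A, B, C, D = 68*4 = 272 chips; eligible A, B, C, D
Layer 69-88: 20 each from B, C, D = 20*3 = 60 chips; eligible B, C, D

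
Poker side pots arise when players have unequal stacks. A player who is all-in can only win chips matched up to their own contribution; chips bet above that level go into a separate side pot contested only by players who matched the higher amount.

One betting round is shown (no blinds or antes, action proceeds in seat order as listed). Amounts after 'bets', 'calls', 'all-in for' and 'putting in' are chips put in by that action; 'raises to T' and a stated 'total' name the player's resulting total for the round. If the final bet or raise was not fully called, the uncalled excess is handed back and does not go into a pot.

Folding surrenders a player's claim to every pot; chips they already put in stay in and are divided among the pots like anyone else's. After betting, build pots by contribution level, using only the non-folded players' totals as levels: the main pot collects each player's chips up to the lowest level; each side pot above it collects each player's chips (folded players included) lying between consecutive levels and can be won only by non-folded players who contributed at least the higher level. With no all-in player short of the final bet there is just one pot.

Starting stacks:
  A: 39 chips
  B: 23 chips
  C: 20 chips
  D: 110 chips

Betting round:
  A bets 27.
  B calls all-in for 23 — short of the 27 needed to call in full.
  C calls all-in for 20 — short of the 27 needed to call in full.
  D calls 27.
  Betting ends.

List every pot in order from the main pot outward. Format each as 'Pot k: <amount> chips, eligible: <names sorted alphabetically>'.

Contributions: A=27, B=23, C=20, D=27
Pot levels (distinct totals of non-folded players): 20, 23, 27
Layer 1-20: 20 each from A, B, C, D = 20*4 = 80 chips; eligible A, B, C, D
Layer 21-23: 3 each from A, B, D = 3*3 = 9 chips; eligible A, B, D
Layer 24-27: 4 each from A, D = 4*2 = 8 chips; eligible A, D

Pot 1: 80 chips, eligible: A, B, C, D
Pot 2: 9 chips, eligible: A, B, D
Pot 3: 8 chips, eligible: A, D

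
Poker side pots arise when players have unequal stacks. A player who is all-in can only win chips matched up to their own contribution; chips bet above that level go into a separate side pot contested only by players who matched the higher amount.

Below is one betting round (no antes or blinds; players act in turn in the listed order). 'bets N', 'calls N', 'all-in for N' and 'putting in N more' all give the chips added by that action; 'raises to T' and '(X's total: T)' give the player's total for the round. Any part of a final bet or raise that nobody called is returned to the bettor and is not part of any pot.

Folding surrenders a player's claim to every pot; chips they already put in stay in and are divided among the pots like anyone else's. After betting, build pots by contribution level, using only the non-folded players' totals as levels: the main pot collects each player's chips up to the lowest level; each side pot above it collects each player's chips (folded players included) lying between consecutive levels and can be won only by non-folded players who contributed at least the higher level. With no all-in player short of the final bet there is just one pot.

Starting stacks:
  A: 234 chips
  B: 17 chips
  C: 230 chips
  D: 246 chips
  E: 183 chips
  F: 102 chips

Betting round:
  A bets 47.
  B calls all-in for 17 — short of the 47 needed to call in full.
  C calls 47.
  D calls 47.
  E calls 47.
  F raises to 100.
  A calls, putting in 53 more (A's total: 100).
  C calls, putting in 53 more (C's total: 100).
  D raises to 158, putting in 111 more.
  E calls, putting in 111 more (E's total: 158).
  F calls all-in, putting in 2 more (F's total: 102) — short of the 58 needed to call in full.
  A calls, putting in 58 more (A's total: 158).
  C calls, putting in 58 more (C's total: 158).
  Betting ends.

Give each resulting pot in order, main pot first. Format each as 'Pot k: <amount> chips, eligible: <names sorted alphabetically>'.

Pot 1: 102 chips, eligible: A, B, C, D, E, F
Pot 2: 425 chips, eligible: A, C, D, E, F
Pot 3: 224 chips, eligible: A, C, D, E

Derivation:
Contributions: A=158, B=17, C=158, D=158, E=158, F=102
Pot levels (distinct totals of non-folded players): 17, 102, 158
Layer 1-17: 17 each from A, B, C, D, E, F = 17*6 = 102 chips; eligible A, B, C, D, E, F
Layer 18-102: 85 each from A, C, D, E, F = 85*5 = 425 chips; eligible A, C, D, E, F
Layer 103-158: 56 each from A, C, D, E = 56*4 = 224 chips; eligible A, C, D, E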